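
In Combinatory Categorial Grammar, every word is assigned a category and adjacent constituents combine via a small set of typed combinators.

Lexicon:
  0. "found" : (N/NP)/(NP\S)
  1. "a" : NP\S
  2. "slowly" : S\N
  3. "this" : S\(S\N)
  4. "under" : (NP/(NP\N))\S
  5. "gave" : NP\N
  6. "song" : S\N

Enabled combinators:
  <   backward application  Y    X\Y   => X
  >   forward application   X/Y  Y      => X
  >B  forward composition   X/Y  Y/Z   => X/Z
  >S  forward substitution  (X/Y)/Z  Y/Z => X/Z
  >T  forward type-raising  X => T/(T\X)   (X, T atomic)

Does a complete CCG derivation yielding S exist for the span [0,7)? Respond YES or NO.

YES

[0,7] S   <
  [0,6] N   >
    [0,2] N/NP   >
      [0,1] "found" : (N/NP)/(NP\S)
      [1,2] "a" : NP\S
    [2,6] NP   >
      [2,5] NP/(NP\N)   <
        [2,4] S   <
          [2,3] "slowly" : S\N
          [3,4] "this" : S\(S\N)
        [4,5] "under" : (NP/(NP\N))\S
      [5,6] "gave" : NP\N
  [6,7] "song" : S\N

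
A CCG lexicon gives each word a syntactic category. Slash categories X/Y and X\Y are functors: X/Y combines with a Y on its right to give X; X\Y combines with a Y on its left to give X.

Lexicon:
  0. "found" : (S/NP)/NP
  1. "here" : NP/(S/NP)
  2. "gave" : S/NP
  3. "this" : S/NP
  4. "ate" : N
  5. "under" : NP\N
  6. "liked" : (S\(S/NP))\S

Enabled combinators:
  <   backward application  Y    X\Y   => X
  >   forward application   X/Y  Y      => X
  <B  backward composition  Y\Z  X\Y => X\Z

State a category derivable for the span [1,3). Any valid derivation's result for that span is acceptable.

NP

[0,7] S   <
  [0,3] S/NP   >
    [0,1] "found" : (S/NP)/NP
    [1,3] NP   >
      [1,2] "here" : NP/(S/NP)
      [2,3] "gave" : S/NP
  [3,7] S\(S/NP)   <
    [3,6] S   >
      [3,4] "this" : S/NP
      [4,6] NP   <
        [4,5] "ate" : N
        [5,6] "under" : NP\N
    [6,7] "liked" : (S\(S/NP))\S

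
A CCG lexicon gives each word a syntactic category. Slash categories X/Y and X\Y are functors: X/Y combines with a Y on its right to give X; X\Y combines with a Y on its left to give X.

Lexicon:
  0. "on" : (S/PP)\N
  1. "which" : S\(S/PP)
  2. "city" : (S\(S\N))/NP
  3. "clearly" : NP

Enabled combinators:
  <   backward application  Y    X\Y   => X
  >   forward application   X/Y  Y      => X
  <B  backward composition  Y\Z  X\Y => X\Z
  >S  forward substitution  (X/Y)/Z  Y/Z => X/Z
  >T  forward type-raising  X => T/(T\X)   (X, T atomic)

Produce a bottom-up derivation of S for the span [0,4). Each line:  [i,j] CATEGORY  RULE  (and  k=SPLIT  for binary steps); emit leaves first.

[0,4] S   <
  [0,2] S\N   <B
    [0,1] "on" : (S/PP)\N
    [1,2] "which" : S\(S/PP)
  [2,4] S\(S\N)   >
    [2,3] "city" : (S\(S\N))/NP
    [3,4] "clearly" : NP

[0,1] (S/PP)\N  lex  "on"
[1,2] S\(S/PP)  lex  "which"
[0,2] S\N  <B  k=1
[2,3] (S\(S\N))/NP  lex  "city"
[3,4] NP  lex  "clearly"
[2,4] S\(S\N)  >  k=3
[0,4] S  <  k=2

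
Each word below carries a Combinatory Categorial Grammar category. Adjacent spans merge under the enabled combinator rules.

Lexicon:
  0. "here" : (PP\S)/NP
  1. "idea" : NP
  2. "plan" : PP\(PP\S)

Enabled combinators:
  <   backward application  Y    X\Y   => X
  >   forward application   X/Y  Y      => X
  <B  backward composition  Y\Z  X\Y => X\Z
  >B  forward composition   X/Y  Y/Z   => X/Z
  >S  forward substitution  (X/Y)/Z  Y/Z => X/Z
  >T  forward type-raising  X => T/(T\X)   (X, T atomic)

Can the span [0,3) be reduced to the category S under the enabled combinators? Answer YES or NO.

NO

(PP\S)/NP NP PP\(PP\S)
CKY chart[0,3] = {N/(N\PP), NP/(NP\PP), PP, PP/(PP\PP), S/(S\PP)}; S ∉ chart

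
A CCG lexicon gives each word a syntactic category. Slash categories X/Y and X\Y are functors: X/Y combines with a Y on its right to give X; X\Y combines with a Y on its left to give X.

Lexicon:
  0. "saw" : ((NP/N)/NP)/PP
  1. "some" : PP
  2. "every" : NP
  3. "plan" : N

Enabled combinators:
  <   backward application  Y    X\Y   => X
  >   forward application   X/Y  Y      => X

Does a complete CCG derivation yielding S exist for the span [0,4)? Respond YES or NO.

((NP/N)/NP)/PP PP NP N
CKY chart[0,4] = {NP}; S ∉ chart

NO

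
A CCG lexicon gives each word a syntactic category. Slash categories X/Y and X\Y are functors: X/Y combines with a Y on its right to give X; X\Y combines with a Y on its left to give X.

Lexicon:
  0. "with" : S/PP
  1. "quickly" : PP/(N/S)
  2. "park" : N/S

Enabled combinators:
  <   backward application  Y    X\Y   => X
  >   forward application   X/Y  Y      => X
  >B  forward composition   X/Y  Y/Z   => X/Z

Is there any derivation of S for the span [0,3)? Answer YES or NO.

[0,3] S   >
  [0,1] "with" : S/PP
  [1,3] PP   >
    [1,2] "quickly" : PP/(N/S)
    [2,3] "park" : N/S

YES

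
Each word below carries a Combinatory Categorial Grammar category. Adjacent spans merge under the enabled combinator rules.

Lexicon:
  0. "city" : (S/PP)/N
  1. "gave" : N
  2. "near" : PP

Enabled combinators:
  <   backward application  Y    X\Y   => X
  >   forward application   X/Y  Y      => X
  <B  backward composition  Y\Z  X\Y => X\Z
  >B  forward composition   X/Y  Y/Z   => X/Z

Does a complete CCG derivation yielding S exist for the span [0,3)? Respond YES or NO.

YES

[0,3] S   >
  [0,2] S/PP   >
    [0,1] "city" : (S/PP)/N
    [1,2] "gave" : N
  [2,3] "near" : PP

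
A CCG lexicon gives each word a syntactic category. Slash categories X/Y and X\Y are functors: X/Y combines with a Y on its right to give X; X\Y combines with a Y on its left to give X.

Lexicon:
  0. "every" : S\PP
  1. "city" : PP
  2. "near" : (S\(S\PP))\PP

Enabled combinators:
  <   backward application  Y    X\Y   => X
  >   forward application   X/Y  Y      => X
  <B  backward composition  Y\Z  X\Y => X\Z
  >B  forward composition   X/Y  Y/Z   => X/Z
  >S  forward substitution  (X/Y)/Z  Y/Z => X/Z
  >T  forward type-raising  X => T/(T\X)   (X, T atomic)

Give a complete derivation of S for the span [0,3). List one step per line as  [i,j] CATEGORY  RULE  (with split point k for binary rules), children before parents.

[0,3] S   <
  [0,1] "every" : S\PP
  [1,3] S\(S\PP)   <
    [1,2] "city" : PP
    [2,3] "near" : (S\(S\PP))\PP

[0,1] S\PP  lex  "every"
[1,2] PP  lex  "city"
[2,3] (S\(S\PP))\PP  lex  "near"
[1,3] S\(S\PP)  <  k=2
[0,3] S  <  k=1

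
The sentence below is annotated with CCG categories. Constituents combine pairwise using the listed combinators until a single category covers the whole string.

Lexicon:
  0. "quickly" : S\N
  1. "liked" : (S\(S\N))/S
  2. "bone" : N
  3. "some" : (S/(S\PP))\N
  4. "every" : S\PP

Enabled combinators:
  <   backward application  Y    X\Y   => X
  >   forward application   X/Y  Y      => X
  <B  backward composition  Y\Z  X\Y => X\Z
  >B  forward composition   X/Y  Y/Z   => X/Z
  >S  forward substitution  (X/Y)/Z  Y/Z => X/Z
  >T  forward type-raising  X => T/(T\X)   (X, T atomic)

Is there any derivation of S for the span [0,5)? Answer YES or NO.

[0,5] S   <
  [0,1] "quickly" : S\N
  [1,5] S\(S\N)   >
    [1,2] "liked" : (S\(S\N))/S
    [2,5] S   >
      [2,4] S/(S\PP)   <
        [2,3] "bone" : N
        [3,4] "some" : (S/(S\PP))\N
      [4,5] "every" : S\PP

YES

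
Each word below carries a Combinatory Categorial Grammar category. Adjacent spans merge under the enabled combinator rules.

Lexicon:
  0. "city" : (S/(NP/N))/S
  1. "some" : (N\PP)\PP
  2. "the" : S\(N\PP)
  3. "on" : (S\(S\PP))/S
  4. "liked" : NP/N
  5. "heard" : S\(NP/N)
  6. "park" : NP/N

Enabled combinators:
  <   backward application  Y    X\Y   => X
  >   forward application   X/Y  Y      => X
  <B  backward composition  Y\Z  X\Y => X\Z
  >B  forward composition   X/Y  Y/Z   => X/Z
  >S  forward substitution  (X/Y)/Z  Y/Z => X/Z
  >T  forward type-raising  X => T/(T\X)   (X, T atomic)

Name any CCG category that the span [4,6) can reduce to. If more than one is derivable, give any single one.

[0,7] S   >
  [0,6] S/(NP/N)   >
    [0,1] "city" : (S/(NP/N))/S
    [1,6] S   <
      [1,3] S\PP   <B
        [1,2] "some" : (N\PP)\PP
        [2,3] "the" : S\(N\PP)
      [3,6] S\(S\PP)   >
        [3,4] "on" : (S\(S\PP))/S
        [4,6] S   <
          [4,5] "liked" : NP/N
          [5,6] "heard" : S\(NP/N)
  [6,7] "park" : NP/N

S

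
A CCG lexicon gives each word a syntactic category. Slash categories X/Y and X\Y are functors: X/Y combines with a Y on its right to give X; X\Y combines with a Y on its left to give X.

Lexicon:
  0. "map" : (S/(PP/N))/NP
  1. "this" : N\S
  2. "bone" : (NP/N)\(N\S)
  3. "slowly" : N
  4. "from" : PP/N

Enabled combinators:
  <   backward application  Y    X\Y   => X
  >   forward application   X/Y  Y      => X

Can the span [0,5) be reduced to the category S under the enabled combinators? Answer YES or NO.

[0,5] S   >
  [0,4] S/(PP/N)   >
    [0,1] "map" : (S/(PP/N))/NP
    [1,4] NP   >
      [1,3] NP/N   <
        [1,2] "this" : N\S
        [2,3] "bone" : (NP/N)\(N\S)
      [3,4] "slowly" : N
  [4,5] "from" : PP/N

YES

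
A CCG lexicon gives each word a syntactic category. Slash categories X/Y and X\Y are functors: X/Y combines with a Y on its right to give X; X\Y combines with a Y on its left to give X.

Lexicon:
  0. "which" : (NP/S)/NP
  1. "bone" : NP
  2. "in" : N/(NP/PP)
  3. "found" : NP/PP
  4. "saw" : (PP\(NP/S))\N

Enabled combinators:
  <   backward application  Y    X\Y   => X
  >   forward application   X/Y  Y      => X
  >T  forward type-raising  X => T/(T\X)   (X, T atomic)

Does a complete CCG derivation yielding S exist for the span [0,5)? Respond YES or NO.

NO

(NP/S)/NP NP N/(NP/PP) NP/PP (PP\(NP/S))\N
CKY chart[0,5] = {N/(N\PP), NP/(NP\PP), PP, PP/(PP\PP), S/(S\PP)}; S ∉ chart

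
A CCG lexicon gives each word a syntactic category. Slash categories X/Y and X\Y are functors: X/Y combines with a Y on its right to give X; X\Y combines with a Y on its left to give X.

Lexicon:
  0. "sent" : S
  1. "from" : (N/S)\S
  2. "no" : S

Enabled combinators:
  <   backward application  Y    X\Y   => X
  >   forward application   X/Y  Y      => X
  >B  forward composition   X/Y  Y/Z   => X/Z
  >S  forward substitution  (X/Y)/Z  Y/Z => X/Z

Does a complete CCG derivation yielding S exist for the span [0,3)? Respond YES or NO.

S (N/S)\S S
CKY chart[0,3] = {N}; S ∉ chart

NO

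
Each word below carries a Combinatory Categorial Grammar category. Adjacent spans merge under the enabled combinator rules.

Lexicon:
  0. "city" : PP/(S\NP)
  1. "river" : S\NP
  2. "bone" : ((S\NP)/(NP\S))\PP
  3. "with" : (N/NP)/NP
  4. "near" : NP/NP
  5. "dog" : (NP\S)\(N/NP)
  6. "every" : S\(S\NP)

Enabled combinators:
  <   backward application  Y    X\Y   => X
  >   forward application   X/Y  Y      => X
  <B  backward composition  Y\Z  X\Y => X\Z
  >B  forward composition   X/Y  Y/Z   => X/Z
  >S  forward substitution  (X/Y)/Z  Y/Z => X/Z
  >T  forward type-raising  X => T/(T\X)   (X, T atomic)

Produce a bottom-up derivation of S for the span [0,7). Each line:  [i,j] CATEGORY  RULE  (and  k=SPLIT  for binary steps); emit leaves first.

[0,1] PP/(S\NP)  lex  "city"
[1,2] S\NP  lex  "river"
[0,2] PP  >  k=1
[2,3] ((S\NP)/(NP\S))\PP  lex  "bone"
[0,3] (S\NP)/(NP\S)  <  k=2
[3,4] (N/NP)/NP  lex  "with"
[4,5] NP/NP  lex  "near"
[3,5] N/NP  >S  k=4
[5,6] (NP\S)\(N/NP)  lex  "dog"
[3,6] NP\S  <  k=5
[0,6] S\NP  >  k=3
[6,7] S\(S\NP)  lex  "every"
[0,7] S  <  k=6

[0,7] S   <
  [0,6] S\NP   >
    [0,3] (S\NP)/(NP\S)   <
      [0,2] PP   >
        [0,1] "city" : PP/(S\NP)
        [1,2] "river" : S\NP
      [2,3] "bone" : ((S\NP)/(NP\S))\PP
    [3,6] NP\S   <
      [3,5] N/NP   >S
        [3,4] "with" : (N/NP)/NP
        [4,5] "near" : NP/NP
      [5,6] "dog" : (NP\S)\(N/NP)
  [6,7] "every" : S\(S\NP)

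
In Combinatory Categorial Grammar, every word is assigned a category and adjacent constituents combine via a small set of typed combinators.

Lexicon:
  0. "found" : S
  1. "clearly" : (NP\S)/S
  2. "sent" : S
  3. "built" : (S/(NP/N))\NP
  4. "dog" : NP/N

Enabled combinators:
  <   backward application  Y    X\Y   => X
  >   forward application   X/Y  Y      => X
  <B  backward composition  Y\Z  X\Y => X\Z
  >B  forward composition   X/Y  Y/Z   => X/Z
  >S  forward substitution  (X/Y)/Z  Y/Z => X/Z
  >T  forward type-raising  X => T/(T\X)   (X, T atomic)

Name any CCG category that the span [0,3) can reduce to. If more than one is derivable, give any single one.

[0,5] S   >
  [0,4] S/(NP/N)   <
    [0,3] NP   <
      [0,1] "found" : S
      [1,3] NP\S   >
        [1,2] "clearly" : (NP\S)/S
        [2,3] "sent" : S
    [3,4] "built" : (S/(NP/N))\NP
  [4,5] "dog" : NP/N

NP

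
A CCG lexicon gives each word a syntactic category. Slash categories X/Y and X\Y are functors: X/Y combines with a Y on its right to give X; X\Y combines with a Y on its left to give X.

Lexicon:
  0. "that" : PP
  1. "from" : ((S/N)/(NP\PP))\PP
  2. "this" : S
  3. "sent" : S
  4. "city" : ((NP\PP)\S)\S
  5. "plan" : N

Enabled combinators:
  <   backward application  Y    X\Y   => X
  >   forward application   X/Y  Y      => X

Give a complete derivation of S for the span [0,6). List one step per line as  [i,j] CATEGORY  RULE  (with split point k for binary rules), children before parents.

[0,1] PP  lex  "that"
[1,2] ((S/N)/(NP\PP))\PP  lex  "from"
[0,2] (S/N)/(NP\PP)  <  k=1
[2,3] S  lex  "this"
[3,4] S  lex  "sent"
[4,5] ((NP\PP)\S)\S  lex  "city"
[3,5] (NP\PP)\S  <  k=4
[2,5] NP\PP  <  k=3
[0,5] S/N  >  k=2
[5,6] N  lex  "plan"
[0,6] S  >  k=5

[0,6] S   >
  [0,5] S/N   >
    [0,2] (S/N)/(NP\PP)   <
      [0,1] "that" : PP
      [1,2] "from" : ((S/N)/(NP\PP))\PP
    [2,5] NP\PP   <
      [2,3] "this" : S
      [3,5] (NP\PP)\S   <
        [3,4] "sent" : S
        [4,5] "city" : ((NP\PP)\S)\S
  [5,6] "plan" : N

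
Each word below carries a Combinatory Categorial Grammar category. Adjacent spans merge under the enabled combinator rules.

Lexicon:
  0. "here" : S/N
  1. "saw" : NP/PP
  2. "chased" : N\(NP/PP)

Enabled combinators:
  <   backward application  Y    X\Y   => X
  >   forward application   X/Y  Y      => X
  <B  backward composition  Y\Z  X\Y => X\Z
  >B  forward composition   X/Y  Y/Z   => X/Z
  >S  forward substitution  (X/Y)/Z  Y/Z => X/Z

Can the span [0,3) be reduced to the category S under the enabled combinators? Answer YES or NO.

[0,3] S   >
  [0,1] "here" : S/N
  [1,3] N   <
    [1,2] "saw" : NP/PP
    [2,3] "chased" : N\(NP/PP)

YES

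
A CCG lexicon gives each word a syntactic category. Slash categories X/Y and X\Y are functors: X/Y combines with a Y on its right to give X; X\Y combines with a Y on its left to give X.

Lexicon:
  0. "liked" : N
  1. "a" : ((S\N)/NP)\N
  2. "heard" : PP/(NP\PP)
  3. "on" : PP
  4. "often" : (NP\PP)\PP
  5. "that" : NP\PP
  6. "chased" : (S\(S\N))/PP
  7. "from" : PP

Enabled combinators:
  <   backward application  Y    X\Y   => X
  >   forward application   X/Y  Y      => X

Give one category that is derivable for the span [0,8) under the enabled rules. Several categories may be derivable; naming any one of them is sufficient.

[0,8] S   <
  [0,6] S\N   >
    [0,2] (S\N)/NP   <
      [0,1] "liked" : N
      [1,2] "a" : ((S\N)/NP)\N
    [2,6] NP   <
      [2,5] PP   >
        [2,3] "heard" : PP/(NP\PP)
        [3,5] NP\PP   <
          [3,4] "on" : PP
          [4,5] "often" : (NP\PP)\PP
      [5,6] "that" : NP\PP
  [6,8] S\(S\N)   >
    [6,7] "chased" : (S\(S\N))/PP
    [7,8] "from" : PP

S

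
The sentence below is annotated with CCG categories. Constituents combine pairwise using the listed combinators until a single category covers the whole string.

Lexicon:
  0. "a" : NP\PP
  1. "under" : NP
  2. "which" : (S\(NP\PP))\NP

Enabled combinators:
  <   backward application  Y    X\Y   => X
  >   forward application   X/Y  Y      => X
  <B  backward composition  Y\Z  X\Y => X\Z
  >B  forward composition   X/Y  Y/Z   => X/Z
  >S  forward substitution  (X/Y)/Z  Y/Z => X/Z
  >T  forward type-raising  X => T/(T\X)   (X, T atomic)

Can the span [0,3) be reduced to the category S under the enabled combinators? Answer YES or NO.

YES

[0,3] S   <
  [0,1] "a" : NP\PP
  [1,3] S\(NP\PP)   <
    [1,2] "under" : NP
    [2,3] "which" : (S\(NP\PP))\NP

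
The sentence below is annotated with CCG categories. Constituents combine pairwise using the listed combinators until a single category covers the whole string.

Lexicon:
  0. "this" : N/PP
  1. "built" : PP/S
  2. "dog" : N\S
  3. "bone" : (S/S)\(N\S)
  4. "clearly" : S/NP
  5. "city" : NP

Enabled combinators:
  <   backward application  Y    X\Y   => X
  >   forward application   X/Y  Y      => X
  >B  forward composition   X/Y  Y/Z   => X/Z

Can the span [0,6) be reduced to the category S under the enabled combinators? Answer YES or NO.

N/PP PP/S N\S (S/S)\(N\S) S/NP NP
CKY chart[0,6] = {N}; S ∉ chart

NO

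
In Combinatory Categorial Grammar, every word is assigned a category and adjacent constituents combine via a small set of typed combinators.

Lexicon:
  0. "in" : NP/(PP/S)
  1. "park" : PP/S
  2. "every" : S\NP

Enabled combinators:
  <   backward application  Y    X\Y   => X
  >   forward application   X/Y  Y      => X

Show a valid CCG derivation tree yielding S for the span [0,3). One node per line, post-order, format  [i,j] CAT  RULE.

[0,3] S   <
  [0,2] NP   >
    [0,1] "in" : NP/(PP/S)
    [1,2] "park" : PP/S
  [2,3] "every" : S\NP

[0,1] NP/(PP/S)  lex  "in"
[1,2] PP/S  lex  "park"
[0,2] NP  >  k=1
[2,3] S\NP  lex  "every"
[0,3] S  <  k=2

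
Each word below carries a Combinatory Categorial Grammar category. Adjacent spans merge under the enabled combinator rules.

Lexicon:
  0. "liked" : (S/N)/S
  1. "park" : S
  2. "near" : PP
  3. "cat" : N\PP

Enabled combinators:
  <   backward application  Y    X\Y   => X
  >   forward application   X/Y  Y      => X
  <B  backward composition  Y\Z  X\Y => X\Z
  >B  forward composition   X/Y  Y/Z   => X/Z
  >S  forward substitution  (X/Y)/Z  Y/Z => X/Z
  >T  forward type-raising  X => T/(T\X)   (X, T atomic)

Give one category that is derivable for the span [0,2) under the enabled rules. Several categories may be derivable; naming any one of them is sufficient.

S/N

[0,4] S   >
  [0,2] S/N   >
    [0,1] "liked" : (S/N)/S
    [1,2] "park" : S
  [2,4] N   <
    [2,3] "near" : PP
    [3,4] "cat" : N\PP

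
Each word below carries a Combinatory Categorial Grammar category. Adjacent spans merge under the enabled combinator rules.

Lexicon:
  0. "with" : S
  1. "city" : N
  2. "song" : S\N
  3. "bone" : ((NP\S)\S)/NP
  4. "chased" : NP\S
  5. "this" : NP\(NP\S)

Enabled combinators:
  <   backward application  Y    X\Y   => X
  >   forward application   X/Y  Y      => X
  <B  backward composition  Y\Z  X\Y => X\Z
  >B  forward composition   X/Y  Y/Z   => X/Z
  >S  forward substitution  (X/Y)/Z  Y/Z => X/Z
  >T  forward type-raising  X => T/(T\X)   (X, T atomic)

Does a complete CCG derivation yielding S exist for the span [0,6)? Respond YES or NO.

NO

S N S\N ((NP\S)\S)/NP NP\S NP\(NP\S)
CKY chart[0,6] = {N/(N\NP), NP, NP/(NP\NP), PP/(PP\NP), S/(S\NP)}; S ∉ chart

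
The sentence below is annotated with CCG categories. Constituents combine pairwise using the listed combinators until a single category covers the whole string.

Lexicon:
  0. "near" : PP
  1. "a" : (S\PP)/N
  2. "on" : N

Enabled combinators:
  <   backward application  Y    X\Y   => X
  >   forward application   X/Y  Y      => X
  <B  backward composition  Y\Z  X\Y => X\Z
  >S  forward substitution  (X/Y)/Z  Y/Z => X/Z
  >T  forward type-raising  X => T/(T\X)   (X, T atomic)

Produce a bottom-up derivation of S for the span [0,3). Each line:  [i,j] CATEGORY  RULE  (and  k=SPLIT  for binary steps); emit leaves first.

[0,3] S   >
  [0,1] S/(S\PP)   >T
    [0,1] "near" : PP
  [1,3] S\PP   >
    [1,2] "a" : (S\PP)/N
    [2,3] "on" : N

[0,1] PP  lex  "near"
[0,1] S/(S\PP)  >T
[1,2] (S\PP)/N  lex  "a"
[2,3] N  lex  "on"
[1,3] S\PP  >  k=2
[0,3] S  >  k=1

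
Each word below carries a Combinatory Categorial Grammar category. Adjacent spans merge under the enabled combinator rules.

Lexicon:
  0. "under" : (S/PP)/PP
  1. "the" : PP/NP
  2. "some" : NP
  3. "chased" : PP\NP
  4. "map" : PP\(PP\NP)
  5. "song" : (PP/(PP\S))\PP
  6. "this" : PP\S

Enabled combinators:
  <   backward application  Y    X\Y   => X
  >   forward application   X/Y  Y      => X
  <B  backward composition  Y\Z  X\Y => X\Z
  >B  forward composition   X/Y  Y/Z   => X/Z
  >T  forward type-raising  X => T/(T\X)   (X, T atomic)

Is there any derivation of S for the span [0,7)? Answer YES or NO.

[0,7] S   >
  [0,3] S/PP   >
    [0,1] "under" : (S/PP)/PP
    [1,3] PP   >
      [1,2] "the" : PP/NP
      [2,3] "some" : NP
  [3,7] PP   >
    [3,6] PP/(PP\S)   <
      [3,5] PP   <
        [3,4] "chased" : PP\NP
        [4,5] "map" : PP\(PP\NP)
      [5,6] "song" : (PP/(PP\S))\PP
    [6,7] "this" : PP\S

YES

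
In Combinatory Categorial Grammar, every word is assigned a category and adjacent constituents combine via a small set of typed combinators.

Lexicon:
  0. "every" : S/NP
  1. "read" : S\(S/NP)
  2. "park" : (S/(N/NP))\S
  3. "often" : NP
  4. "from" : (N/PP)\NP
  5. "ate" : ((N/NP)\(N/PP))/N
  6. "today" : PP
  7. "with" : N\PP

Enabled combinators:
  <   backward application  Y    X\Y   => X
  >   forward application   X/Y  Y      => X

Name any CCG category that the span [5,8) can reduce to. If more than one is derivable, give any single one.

[0,8] S   >
  [0,3] S/(N/NP)   <
    [0,2] S   <
      [0,1] "every" : S/NP
      [1,2] "read" : S\(S/NP)
    [2,3] "park" : (S/(N/NP))\S
  [3,8] N/NP   <
    [3,5] N/PP   <
      [3,4] "often" : NP
      [4,5] "from" : (N/PP)\NP
    [5,8] (N/NP)\(N/PP)   >
      [5,6] "ate" : ((N/NP)\(N/PP))/N
      [6,8] N   <
        [6,7] "today" : PP
        [7,8] "with" : N\PP

(N/NP)\(N/PP)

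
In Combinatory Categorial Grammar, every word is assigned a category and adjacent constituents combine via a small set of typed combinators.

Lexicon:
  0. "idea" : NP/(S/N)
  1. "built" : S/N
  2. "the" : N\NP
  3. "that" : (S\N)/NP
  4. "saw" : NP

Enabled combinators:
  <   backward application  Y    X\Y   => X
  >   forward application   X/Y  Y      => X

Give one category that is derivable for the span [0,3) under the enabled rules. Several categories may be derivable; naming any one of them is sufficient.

N

[0,5] S   <
  [0,3] N   <
    [0,2] NP   >
      [0,1] "idea" : NP/(S/N)
      [1,2] "built" : S/N
    [2,3] "the" : N\NP
  [3,5] S\N   >
    [3,4] "that" : (S\N)/NP
    [4,5] "saw" : NP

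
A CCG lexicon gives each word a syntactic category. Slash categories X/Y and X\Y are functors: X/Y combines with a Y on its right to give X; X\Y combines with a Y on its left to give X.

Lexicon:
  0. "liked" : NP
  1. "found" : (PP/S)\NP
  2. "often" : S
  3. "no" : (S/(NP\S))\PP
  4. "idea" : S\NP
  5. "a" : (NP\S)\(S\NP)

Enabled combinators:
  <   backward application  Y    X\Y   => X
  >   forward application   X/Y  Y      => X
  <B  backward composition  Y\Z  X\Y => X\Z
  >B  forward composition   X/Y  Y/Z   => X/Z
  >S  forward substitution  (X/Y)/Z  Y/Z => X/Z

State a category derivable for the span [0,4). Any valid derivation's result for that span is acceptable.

S/(NP\S)

[0,6] S   >
  [0,4] S/(NP\S)   <
    [0,3] PP   >
      [0,2] PP/S   <
        [0,1] "liked" : NP
        [1,2] "found" : (PP/S)\NP
      [2,3] "often" : S
    [3,4] "no" : (S/(NP\S))\PP
  [4,6] NP\S   <
    [4,5] "idea" : S\NP
    [5,6] "a" : (NP\S)\(S\NP)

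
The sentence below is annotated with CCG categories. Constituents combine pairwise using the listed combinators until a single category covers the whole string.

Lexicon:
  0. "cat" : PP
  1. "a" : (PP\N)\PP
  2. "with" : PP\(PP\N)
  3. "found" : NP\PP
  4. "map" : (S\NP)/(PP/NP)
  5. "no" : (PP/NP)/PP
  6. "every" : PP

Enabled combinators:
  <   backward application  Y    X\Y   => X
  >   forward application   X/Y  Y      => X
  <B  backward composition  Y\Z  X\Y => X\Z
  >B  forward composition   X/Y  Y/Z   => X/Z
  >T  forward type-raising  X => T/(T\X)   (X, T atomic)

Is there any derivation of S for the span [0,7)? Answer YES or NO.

[0,7] S   <
  [0,3] PP   <
    [0,2] PP\N   <
      [0,1] "cat" : PP
      [1,2] "a" : (PP\N)\PP
    [2,3] "with" : PP\(PP\N)
  [3,7] S\PP   <B
    [3,4] "found" : NP\PP
    [4,7] S\NP   >
      [4,5] "map" : (S\NP)/(PP/NP)
      [5,7] PP/NP   >
        [5,6] "no" : (PP/NP)/PP
        [6,7] "every" : PP

YES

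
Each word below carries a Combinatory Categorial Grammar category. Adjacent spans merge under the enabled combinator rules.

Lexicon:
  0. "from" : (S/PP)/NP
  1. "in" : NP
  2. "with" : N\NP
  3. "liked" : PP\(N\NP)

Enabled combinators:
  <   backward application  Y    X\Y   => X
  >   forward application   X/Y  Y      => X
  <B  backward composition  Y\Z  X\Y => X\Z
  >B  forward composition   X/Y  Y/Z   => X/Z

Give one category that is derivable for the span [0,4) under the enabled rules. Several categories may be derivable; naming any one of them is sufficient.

S

[0,4] S   >
  [0,2] S/PP   >
    [0,1] "from" : (S/PP)/NP
    [1,2] "in" : NP
  [2,4] PP   <
    [2,3] "with" : N\NP
    [3,4] "liked" : PP\(N\NP)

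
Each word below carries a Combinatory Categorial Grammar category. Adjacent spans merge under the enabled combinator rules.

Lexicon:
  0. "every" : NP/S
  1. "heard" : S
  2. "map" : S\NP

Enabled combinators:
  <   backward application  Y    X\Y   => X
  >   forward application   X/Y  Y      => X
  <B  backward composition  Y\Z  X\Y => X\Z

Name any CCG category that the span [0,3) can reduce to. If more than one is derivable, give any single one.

[0,3] S   <
  [0,2] NP   >
    [0,1] "every" : NP/S
    [1,2] "heard" : S
  [2,3] "map" : S\NP

S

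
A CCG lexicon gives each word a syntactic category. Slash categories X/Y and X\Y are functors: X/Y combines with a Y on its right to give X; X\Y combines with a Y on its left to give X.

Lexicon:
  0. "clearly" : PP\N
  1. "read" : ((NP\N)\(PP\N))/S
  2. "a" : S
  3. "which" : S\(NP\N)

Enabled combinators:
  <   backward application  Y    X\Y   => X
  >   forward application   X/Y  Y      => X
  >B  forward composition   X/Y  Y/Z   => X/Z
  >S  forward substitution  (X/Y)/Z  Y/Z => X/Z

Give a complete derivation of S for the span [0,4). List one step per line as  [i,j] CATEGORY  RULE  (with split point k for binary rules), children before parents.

[0,1] PP\N  lex  "clearly"
[1,2] ((NP\N)\(PP\N))/S  lex  "read"
[2,3] S  lex  "a"
[1,3] (NP\N)\(PP\N)  >  k=2
[0,3] NP\N  <  k=1
[3,4] S\(NP\N)  lex  "which"
[0,4] S  <  k=3

[0,4] S   <
  [0,3] NP\N   <
    [0,1] "clearly" : PP\N
    [1,3] (NP\N)\(PP\N)   >
      [1,2] "read" : ((NP\N)\(PP\N))/S
      [2,3] "a" : S
  [3,4] "which" : S\(NP\N)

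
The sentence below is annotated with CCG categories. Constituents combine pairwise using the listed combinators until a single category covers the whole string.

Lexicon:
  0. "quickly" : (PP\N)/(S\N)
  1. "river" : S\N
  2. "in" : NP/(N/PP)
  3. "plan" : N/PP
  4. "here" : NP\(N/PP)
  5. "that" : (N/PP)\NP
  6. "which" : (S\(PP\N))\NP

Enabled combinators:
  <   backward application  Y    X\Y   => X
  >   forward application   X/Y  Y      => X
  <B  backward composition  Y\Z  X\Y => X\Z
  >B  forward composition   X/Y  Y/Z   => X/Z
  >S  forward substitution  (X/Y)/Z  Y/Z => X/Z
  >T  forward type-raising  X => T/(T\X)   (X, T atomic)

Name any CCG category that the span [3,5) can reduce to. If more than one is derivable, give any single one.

[0,7] S   <
  [0,2] PP\N   >
    [0,1] "quickly" : (PP\N)/(S\N)
    [1,2] "river" : S\N
  [2,7] S\(PP\N)   <
    [2,6] NP   >
      [2,3] "in" : NP/(N/PP)
      [3,6] N/PP   <
        [3,5] NP   <
          [3,4] "plan" : N/PP
          [4,5] "here" : NP\(N/PP)
        [5,6] "that" : (N/PP)\NP
    [6,7] "which" : (S\(PP\N))\NP

NP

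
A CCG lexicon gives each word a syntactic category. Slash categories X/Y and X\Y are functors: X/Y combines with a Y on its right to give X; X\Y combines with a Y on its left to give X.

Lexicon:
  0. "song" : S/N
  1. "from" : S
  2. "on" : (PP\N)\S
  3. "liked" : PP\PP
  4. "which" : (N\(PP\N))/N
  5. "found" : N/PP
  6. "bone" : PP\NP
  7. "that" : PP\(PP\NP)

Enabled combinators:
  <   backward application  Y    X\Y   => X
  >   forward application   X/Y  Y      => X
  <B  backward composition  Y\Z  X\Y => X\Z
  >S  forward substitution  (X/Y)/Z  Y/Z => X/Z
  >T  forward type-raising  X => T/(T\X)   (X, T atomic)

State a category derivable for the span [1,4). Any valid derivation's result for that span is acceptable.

[0,8] S   >
  [0,1] "song" : S/N
  [1,8] N   <
    [1,4] PP\N   <B
      [1,3] PP\N   <
        [1,2] "from" : S
        [2,3] "on" : (PP\N)\S
      [3,4] "liked" : PP\PP
    [4,8] N\(PP\N)   >
      [4,5] "which" : (N\(PP\N))/N
      [5,8] N   >
        [5,6] "found" : N/PP
        [6,8] PP   <
          [6,7] "bone" : PP\NP
          [7,8] "that" : PP\(PP\NP)

PP\N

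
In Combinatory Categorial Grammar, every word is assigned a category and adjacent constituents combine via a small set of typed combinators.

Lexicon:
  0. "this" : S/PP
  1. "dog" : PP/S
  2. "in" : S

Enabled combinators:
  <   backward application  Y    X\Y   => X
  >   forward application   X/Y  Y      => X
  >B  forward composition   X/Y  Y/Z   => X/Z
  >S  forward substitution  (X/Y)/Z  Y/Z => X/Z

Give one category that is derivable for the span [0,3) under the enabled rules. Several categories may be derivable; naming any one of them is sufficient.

[0,3] S   >
  [0,1] "this" : S/PP
  [1,3] PP   >
    [1,2] "dog" : PP/S
    [2,3] "in" : S

S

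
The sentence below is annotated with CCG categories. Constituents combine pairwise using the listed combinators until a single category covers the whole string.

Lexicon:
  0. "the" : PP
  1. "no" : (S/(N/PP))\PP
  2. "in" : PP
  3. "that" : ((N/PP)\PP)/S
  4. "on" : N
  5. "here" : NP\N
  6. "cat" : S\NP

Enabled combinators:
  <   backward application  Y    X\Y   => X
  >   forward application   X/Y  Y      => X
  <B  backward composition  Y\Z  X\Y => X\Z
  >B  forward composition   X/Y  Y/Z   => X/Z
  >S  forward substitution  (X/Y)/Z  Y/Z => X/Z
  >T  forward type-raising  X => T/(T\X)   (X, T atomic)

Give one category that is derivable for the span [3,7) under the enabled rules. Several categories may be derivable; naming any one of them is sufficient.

[0,7] S   >
  [0,2] S/(N/PP)   <
    [0,1] "the" : PP
    [1,2] "no" : (S/(N/PP))\PP
  [2,7] N/PP   <
    [2,3] "in" : PP
    [3,7] (N/PP)\PP   >
      [3,4] "that" : ((N/PP)\PP)/S
      [4,7] S   <
        [4,6] NP   >
          [4,5] NP/(NP\N)   >T
            [4,5] "on" : N
          [5,6] "here" : NP\N
        [6,7] "cat" : S\NP

(N/PP)\PP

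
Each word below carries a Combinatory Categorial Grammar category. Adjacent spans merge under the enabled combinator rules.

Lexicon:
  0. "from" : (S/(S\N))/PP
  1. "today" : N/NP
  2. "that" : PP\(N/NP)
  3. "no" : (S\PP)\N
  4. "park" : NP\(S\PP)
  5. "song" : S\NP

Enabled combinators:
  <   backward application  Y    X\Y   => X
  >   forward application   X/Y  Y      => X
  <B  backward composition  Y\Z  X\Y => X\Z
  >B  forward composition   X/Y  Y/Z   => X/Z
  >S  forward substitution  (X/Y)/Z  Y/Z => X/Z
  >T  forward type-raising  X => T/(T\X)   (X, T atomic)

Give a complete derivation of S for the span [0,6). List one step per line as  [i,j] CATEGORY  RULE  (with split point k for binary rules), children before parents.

[0,1] (S/(S\N))/PP  lex  "from"
[1,2] N/NP  lex  "today"
[2,3] PP\(N/NP)  lex  "that"
[1,3] PP  <  k=2
[0,3] S/(S\N)  >  k=1
[3,4] (S\PP)\N  lex  "no"
[4,5] NP\(S\PP)  lex  "park"
[3,5] NP\N  <B  k=4
[5,6] S\NP  lex  "song"
[3,6] S\N  <B  k=5
[0,6] S  >  k=3

[0,6] S   >
  [0,3] S/(S\N)   >
    [0,1] "from" : (S/(S\N))/PP
    [1,3] PP   <
      [1,2] "today" : N/NP
      [2,3] "that" : PP\(N/NP)
  [3,6] S\N   <B
    [3,5] NP\N   <B
      [3,4] "no" : (S\PP)\N
      [4,5] "park" : NP\(S\PP)
    [5,6] "song" : S\NP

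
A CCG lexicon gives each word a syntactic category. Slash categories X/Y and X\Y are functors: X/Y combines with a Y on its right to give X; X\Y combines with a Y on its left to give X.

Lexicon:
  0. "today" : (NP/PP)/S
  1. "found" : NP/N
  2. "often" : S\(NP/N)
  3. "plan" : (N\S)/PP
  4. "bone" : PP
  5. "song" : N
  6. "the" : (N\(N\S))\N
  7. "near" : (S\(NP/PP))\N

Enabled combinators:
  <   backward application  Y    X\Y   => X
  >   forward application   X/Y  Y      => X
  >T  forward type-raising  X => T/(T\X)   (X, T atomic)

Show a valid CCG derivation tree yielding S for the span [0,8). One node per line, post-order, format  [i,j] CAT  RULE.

[0,1] (NP/PP)/S  lex  "today"
[1,2] NP/N  lex  "found"
[2,3] S\(NP/N)  lex  "often"
[1,3] S  <  k=2
[0,3] NP/PP  >  k=1
[3,4] (N\S)/PP  lex  "plan"
[4,5] PP  lex  "bone"
[3,5] N\S  >  k=4
[5,6] N  lex  "song"
[6,7] (N\(N\S))\N  lex  "the"
[5,7] N\(N\S)  <  k=6
[3,7] N  <  k=5
[7,8] (S\(NP/PP))\N  lex  "near"
[3,8] S\(NP/PP)  <  k=7
[0,8] S  <  k=3

[0,8] S   <
  [0,3] NP/PP   >
    [0,1] "today" : (NP/PP)/S
    [1,3] S   <
      [1,2] "found" : NP/N
      [2,3] "often" : S\(NP/N)
  [3,8] S\(NP/PP)   <
    [3,7] N   <
      [3,5] N\S   >
        [3,4] "plan" : (N\S)/PP
        [4,5] "bone" : PP
      [5,7] N\(N\S)   <
        [5,6] "song" : N
        [6,7] "the" : (N\(N\S))\N
    [7,8] "near" : (S\(NP/PP))\N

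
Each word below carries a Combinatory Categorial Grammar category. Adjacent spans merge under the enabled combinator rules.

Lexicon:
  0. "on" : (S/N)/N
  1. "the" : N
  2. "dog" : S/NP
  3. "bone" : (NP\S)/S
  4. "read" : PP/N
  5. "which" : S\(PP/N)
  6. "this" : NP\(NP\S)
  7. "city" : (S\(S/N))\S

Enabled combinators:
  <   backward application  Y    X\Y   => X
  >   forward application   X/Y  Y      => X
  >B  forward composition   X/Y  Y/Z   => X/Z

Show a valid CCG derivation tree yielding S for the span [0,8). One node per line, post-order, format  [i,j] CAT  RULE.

[0,1] (S/N)/N  lex  "on"
[1,2] N  lex  "the"
[0,2] S/N  >  k=1
[2,3] S/NP  lex  "dog"
[3,4] (NP\S)/S  lex  "bone"
[4,5] PP/N  lex  "read"
[5,6] S\(PP/N)  lex  "which"
[4,6] S  <  k=5
[3,6] NP\S  >  k=4
[6,7] NP\(NP\S)  lex  "this"
[3,7] NP  <  k=6
[2,7] S  >  k=3
[7,8] (S\(S/N))\S  lex  "city"
[2,8] S\(S/N)  <  k=7
[0,8] S  <  k=2

[0,8] S   <
  [0,2] S/N   >
    [0,1] "on" : (S/N)/N
    [1,2] "the" : N
  [2,8] S\(S/N)   <
    [2,7] S   >
      [2,3] "dog" : S/NP
      [3,7] NP   <
        [3,6] NP\S   >
          [3,4] "bone" : (NP\S)/S
          [4,6] S   <
            [4,5] "read" : PP/N
            [5,6] "which" : S\(PP/N)
        [6,7] "this" : NP\(NP\S)
    [7,8] "city" : (S\(S/N))\S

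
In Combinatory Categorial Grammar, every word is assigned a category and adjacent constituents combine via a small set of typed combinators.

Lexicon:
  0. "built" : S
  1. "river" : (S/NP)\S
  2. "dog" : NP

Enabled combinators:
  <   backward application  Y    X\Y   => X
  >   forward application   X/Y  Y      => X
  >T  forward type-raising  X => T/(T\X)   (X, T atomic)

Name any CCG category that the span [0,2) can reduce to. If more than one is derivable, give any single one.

S/NP

[0,3] S   >
  [0,2] S/NP   <
    [0,1] "built" : S
    [1,2] "river" : (S/NP)\S
  [2,3] "dog" : NP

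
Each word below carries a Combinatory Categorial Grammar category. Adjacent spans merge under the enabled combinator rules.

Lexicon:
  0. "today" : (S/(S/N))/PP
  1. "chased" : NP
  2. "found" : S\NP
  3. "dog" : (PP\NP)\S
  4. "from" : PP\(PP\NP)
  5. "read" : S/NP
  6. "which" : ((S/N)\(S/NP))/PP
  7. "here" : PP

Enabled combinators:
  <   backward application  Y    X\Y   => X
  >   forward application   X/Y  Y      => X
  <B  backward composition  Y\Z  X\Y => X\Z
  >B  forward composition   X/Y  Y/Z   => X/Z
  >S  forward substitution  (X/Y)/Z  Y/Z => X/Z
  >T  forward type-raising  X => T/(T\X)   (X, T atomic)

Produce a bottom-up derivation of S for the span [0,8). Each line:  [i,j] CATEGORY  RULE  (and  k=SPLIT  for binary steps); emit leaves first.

[0,1] (S/(S/N))/PP  lex  "today"
[1,2] NP  lex  "chased"
[2,3] S\NP  lex  "found"
[1,3] S  <  k=2
[3,4] (PP\NP)\S  lex  "dog"
[1,4] PP\NP  <  k=3
[4,5] PP\(PP\NP)  lex  "from"
[1,5] PP  <  k=4
[0,5] S/(S/N)  >  k=1
[5,6] S/NP  lex  "read"
[6,7] ((S/N)\(S/NP))/PP  lex  "which"
[7,8] PP  lex  "here"
[6,8] (S/N)\(S/NP)  >  k=7
[5,8] S/N  <  k=6
[0,8] S  >  k=5

[0,8] S   >
  [0,5] S/(S/N)   >
    [0,1] "today" : (S/(S/N))/PP
    [1,5] PP   <
      [1,4] PP\NP   <
        [1,3] S   <
          [1,2] "chased" : NP
          [2,3] "found" : S\NP
        [3,4] "dog" : (PP\NP)\S
      [4,5] "from" : PP\(PP\NP)
  [5,8] S/N   <
    [5,6] "read" : S/NP
    [6,8] (S/N)\(S/NP)   >
      [6,7] "which" : ((S/N)\(S/NP))/PP
      [7,8] "here" : PP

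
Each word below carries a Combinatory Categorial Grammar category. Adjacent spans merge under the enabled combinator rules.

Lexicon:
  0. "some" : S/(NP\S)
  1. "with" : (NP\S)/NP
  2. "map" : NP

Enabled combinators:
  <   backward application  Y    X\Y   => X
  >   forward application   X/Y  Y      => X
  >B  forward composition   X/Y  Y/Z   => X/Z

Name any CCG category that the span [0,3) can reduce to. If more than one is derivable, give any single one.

[0,3] S   >
  [0,1] "some" : S/(NP\S)
  [1,3] NP\S   >
    [1,2] "with" : (NP\S)/NP
    [2,3] "map" : NP

S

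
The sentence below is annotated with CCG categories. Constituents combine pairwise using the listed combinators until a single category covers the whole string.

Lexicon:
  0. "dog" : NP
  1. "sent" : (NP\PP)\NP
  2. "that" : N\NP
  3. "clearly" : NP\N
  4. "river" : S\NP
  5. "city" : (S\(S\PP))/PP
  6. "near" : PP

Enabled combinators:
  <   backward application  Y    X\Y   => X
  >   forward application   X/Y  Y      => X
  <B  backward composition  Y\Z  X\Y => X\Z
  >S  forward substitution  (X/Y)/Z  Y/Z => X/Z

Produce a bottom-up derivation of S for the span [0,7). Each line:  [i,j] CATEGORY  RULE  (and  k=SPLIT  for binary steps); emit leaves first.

[0,1] NP  lex  "dog"
[1,2] (NP\PP)\NP  lex  "sent"
[0,2] NP\PP  <  k=1
[2,3] N\NP  lex  "that"
[3,4] NP\N  lex  "clearly"
[2,4] NP\NP  <B  k=3
[0,4] NP\PP  <B  k=2
[4,5] S\NP  lex  "river"
[0,5] S\PP  <B  k=4
[5,6] (S\(S\PP))/PP  lex  "city"
[6,7] PP  lex  "near"
[5,7] S\(S\PP)  >  k=6
[0,7] S  <  k=5

[0,7] S   <
  [0,5] S\PP   <B
    [0,4] NP\PP   <B
      [0,2] NP\PP   <
        [0,1] "dog" : NP
        [1,2] "sent" : (NP\PP)\NP
      [2,4] NP\NP   <B
        [2,3] "that" : N\NP
        [3,4] "clearly" : NP\N
    [4,5] "river" : S\NP
  [5,7] S\(S\PP)   >
    [5,6] "city" : (S\(S\PP))/PP
    [6,7] "near" : PP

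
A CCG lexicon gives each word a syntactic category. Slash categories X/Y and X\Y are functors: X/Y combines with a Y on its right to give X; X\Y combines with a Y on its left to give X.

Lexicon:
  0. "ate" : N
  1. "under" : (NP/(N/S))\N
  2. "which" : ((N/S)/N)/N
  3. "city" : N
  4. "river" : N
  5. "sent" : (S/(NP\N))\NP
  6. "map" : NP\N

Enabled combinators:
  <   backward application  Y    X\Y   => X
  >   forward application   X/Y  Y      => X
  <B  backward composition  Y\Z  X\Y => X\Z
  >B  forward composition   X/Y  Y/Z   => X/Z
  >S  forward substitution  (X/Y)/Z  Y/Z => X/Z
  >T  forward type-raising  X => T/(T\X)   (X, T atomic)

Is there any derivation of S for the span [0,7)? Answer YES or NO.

[0,7] S   >
  [0,6] S/(NP\N)   <
    [0,5] NP   >
      [0,2] NP/(N/S)   <
        [0,1] "ate" : N
        [1,2] "under" : (NP/(N/S))\N
      [2,5] N/S   >
        [2,4] (N/S)/N   >
          [2,3] "which" : ((N/S)/N)/N
          [3,4] "city" : N
        [4,5] "river" : N
    [5,6] "sent" : (S/(NP\N))\NP
  [6,7] "map" : NP\N

YES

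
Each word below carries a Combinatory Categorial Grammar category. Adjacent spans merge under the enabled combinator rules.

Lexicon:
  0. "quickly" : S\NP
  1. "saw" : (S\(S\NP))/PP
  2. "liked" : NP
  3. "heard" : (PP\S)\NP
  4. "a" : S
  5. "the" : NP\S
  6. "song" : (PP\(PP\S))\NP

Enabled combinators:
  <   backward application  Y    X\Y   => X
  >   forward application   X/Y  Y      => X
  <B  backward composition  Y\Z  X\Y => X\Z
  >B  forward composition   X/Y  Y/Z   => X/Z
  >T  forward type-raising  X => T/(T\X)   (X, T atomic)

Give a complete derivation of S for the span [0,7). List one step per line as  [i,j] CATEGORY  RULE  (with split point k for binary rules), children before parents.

[0,7] S   <
  [0,1] "quickly" : S\NP
  [1,7] S\(S\NP)   >
    [1,2] "saw" : (S\(S\NP))/PP
    [2,7] PP   <
      [2,3] "liked" : NP
      [3,7] PP\NP   <B
        [3,4] "heard" : (PP\S)\NP
        [4,7] PP\(PP\S)   <
          [4,6] NP   <
            [4,5] "a" : S
            [5,6] "the" : NP\S
          [6,7] "song" : (PP\(PP\S))\NP

[0,1] S\NP  lex  "quickly"
[1,2] (S\(S\NP))/PP  lex  "saw"
[2,3] NP  lex  "liked"
[3,4] (PP\S)\NP  lex  "heard"
[4,5] S  lex  "a"
[5,6] NP\S  lex  "the"
[4,6] NP  <  k=5
[6,7] (PP\(PP\S))\NP  lex  "song"
[4,7] PP\(PP\S)  <  k=6
[3,7] PP\NP  <B  k=4
[2,7] PP  <  k=3
[1,7] S\(S\NP)  >  k=2
[0,7] S  <  k=1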